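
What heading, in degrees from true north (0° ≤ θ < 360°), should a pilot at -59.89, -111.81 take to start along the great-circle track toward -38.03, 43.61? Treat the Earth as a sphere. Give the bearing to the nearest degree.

161°

Δλ = 43.61 − -111.81 = 155.42°.
θ = atan2( sin Δλ · cos φ₂ , cos φ₁ · sin φ₂ − sin φ₁ · cos φ₂ · cos Δλ )
  = atan2(0.32765, -0.92871) = 160.567° → normalised to [0°, 360°): 160.567°.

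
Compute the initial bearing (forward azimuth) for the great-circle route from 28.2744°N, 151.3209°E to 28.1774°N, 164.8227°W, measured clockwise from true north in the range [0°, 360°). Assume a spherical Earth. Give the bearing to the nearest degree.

79°

Δλ = -164.8227 − 151.3209 = -316.1436°; wrapped into (−180°, 180°]: 43.8564°.
θ = atan2( sin Δλ · cos φ₂ , cos φ₁ · sin φ₂ − sin φ₁ · cos φ₂ · cos Δλ )
  = atan2(0.61074, 0.11477) = 79.357° → normalised to [0°, 360°): 79.357°.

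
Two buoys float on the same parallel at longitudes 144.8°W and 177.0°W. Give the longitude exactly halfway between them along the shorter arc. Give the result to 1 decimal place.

160.9°W

Signed shortest Δλ from -144.8° to -177.0° is -32.2°.
Midpoint longitude = -144.8° + (-32.2°)/2 = -144.8° − 16.1° = -160.9°.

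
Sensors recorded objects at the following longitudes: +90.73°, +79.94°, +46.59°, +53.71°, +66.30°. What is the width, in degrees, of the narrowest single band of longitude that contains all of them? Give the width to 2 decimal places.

Sort the longitudes: +46.59°, +53.71°, +66.30°, +79.94°, +90.73°.
Eastward gaps between consecutive values (wrapping around): 7.12°, 12.59°, 13.64°, 10.79°, 315.86°.
Largest gap = 315.86° ⇒ minimal covering band is its complement: 360° − 315.86° = 44.14°.
Band runs from +46.59° eastward to +90.73°.

44.14°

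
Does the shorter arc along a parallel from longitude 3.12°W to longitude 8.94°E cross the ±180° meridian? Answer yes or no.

Signed shortest Δλ = ((8.94 − -3.12 + 180) mod 360) − 180 = 12.06°.
Going east by 12.06° from -3.12° reaches +8.94° without touching 180°.

No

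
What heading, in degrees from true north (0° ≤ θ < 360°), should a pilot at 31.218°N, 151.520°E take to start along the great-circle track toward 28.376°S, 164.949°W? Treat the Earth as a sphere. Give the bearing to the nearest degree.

141°

Δλ = -164.949 − 151.520 = -316.469°; wrapped into (−180°, 180°]: 43.531°.
θ = atan2( sin Δλ · cos φ₂ , cos φ₁ · sin φ₂ − sin φ₁ · cos φ₂ · cos Δλ )
  = atan2(0.60599, -0.73706) = 140.574° → normalised to [0°, 360°): 140.574°.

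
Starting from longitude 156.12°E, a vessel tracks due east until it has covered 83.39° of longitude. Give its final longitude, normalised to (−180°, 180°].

120.49°W

Start at +156.12°; shift +83.39° → +239.51°.
+239.51° lies outside (−180°, 180°]; subtract 360° → -120.49°.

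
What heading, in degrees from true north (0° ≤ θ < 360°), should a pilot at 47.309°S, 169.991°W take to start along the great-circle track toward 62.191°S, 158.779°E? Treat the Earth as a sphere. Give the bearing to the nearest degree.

Δλ = 158.779 − -169.991 = 328.770°; wrapped into (−180°, 180°]: -31.230°.
θ = atan2( sin Δλ · cos φ₂ , cos φ₁ · sin φ₂ − sin φ₁ · cos φ₂ · cos Δλ )
  = atan2(-0.24188, -0.30652) = -141.722° → normalised to [0°, 360°): 218.278°.

218°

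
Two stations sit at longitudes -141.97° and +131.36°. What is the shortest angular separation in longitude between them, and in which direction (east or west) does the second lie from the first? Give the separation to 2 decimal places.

Raw difference: 131.36 − -141.97 = 273.33°.
Normalise into (−180°, 180°]: 273.33° − 360° = -86.67°.
Negative ⇒ the second point lies to the west; separation 86.67°.

86.67° west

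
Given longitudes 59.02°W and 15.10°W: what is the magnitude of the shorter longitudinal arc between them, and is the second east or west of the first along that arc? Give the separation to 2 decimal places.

43.92° east

Raw difference: -15.10 − -59.02 = 43.92°.
Normalise into (−180°, 180°]: 43.92° stays 43.92°.
Positive ⇒ the second point lies to the east; separation 43.92°.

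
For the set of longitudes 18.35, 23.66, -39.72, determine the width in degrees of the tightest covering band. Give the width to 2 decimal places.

63.38°

Sort the longitudes: -39.72°, +18.35°, +23.66°.
Eastward gaps between consecutive values (wrapping around): 58.07°, 5.31°, 296.62°.
Largest gap = 296.62° ⇒ minimal covering band is its complement: 360° − 296.62° = 63.38°.
Band runs from -39.72° eastward to +23.66°.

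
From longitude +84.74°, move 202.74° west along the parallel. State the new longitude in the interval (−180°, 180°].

Start at +84.74°; shift −202.74° → -118.00°.
-118.00° already lies in (−180°, 180°].

-118.00°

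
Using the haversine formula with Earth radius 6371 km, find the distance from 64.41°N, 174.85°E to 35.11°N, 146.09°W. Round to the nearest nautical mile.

2253 nmi

Δλ = -146.09 − 174.85 = -320.94°; wrapped into (−180°, 180°]: 39.06°.
Δφ = 35.11 − 64.41 = -29.30°.
a = sin²(Δφ/2) + cos φ₁ · cos φ₂ · sin²(Δλ/2) = 0.103453.
c = 2·atan2(√a, √(1−a)) = 0.65493 rad → d = 6371·c ≈ 4172.53 km ≈ 2252.99 nmi.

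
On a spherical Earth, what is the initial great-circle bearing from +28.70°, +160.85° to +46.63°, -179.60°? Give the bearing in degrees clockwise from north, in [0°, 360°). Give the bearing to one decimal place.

35.1°

Δλ = -179.60 − 160.85 = -340.45°; wrapped into (−180°, 180°]: 19.55°.
θ = atan2( sin Δλ · cos φ₂ , cos φ₁ · sin φ₂ − sin φ₁ · cos φ₂ · cos Δλ )
  = atan2(0.22979, 0.32687) = 35.108° → normalised to [0°, 360°): 35.108°.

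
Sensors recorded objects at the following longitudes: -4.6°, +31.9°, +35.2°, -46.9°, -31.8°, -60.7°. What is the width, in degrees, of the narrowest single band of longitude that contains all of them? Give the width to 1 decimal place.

Sort the longitudes: -60.7°, -46.9°, -31.8°, -4.6°, +31.9°, +35.2°.
Eastward gaps between consecutive values (wrapping around): 13.8°, 15.1°, 27.2°, 36.5°, 3.3°, 264.1°.
Largest gap = 264.1° ⇒ minimal covering band is its complement: 360° − 264.1° = 95.9°.
Band runs from -60.7° eastward to +35.2°.

95.9°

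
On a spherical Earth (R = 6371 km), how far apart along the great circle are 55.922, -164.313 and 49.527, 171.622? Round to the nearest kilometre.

Δλ = 171.622 − -164.313 = 335.935°; wrapped into (−180°, 180°]: -24.065°.
Δφ = 49.527 − 55.922 = -6.395°.
a = sin²(Δφ/2) + cos φ₁ · cos φ₂ · sin²(Δλ/2) = 0.018917.
c = 2·atan2(√a, √(1−a)) = 0.27595 rad → d = 6371·c ≈ 1758.09 km.

1758 km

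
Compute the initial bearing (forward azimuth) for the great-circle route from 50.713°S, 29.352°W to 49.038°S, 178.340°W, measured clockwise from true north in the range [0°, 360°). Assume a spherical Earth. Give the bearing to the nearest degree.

Δλ = -178.340 − -29.352 = -148.988°.
θ = atan2( sin Δλ · cos φ₂ , cos φ₁ · sin φ₂ − sin φ₁ · cos φ₂ · cos Δλ )
  = atan2(-0.33776, -0.91303) = -159.699° → normalised to [0°, 360°): 200.301°.

200°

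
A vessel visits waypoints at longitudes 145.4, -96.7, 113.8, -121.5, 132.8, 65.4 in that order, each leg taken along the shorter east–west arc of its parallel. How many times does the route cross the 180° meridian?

4

Leg 1: +145.4° → -96.7°, shortest Δλ = 117.9° (east) — crosses 180°.
Leg 2: -96.7° → +113.8°, shortest Δλ = -149.5° (west) — crosses 180°.
Leg 3: +113.8° → -121.5°, shortest Δλ = 124.7° (east) — crosses 180°.
Leg 4: -121.5° → +132.8°, shortest Δλ = -105.7° (west) — crosses 180°.
Leg 5: +132.8° → +65.4°, shortest Δλ = -67.4° (west) — does not cross 180°.
Total crossings: 4.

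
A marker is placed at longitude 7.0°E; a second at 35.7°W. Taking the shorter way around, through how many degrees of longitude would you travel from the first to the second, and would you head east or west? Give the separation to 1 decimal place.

Raw difference: -35.7 − 7.0 = -42.7°.
Normalise into (−180°, 180°]: -42.7° stays -42.7°.
Negative ⇒ the second point lies to the west; separation 42.7°.

42.7° west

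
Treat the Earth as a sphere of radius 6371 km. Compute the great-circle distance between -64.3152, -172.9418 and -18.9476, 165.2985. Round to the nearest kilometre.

Δλ = 165.2985 − -172.9418 = 338.2403°; wrapped into (−180°, 180°]: -21.7597°.
Δφ = -18.9476 − -64.3152 = 45.3676°.
a = sin²(Δφ/2) + cos φ₁ · cos φ₂ · sin²(Δλ/2) = 0.163327.
c = 2·atan2(√a, √(1−a)) = 0.83207 rad → d = 6371·c ≈ 5301.12 km.

5301 km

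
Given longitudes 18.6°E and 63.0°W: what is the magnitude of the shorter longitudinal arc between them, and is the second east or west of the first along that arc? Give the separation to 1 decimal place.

81.6° west

Raw difference: -63.0 − 18.6 = -81.6°.
Normalise into (−180°, 180°]: -81.6° stays -81.6°.
Negative ⇒ the second point lies to the west; separation 81.6°.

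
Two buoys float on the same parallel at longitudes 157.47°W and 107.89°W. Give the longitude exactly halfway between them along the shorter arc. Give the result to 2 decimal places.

Signed shortest Δλ from -157.47° to -107.89° is +49.58°.
Midpoint longitude = -157.47° + (+49.58°)/2 = -157.47° + 24.79° = -132.68°.

132.68°W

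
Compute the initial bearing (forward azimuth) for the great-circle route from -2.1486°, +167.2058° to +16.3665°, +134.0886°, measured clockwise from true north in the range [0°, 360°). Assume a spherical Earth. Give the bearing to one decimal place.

300.7°

Δλ = 134.0886 − 167.2058 = -33.1172°.
θ = atan2( sin Δλ · cos φ₂ , cos φ₁ · sin φ₂ − sin φ₁ · cos φ₂ · cos Δλ )
  = atan2(-0.52421, 0.31171) = -59.263° → normalised to [0°, 360°): 300.737°.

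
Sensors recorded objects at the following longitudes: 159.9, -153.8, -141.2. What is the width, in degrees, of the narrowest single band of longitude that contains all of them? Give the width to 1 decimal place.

Sort the longitudes: -153.8°, -141.2°, +159.9°.
Eastward gaps between consecutive values (wrapping around): 12.6°, 301.1°, 46.3°.
Largest gap = 301.1° ⇒ minimal covering band is its complement: 360° − 301.1° = 58.9°.
Band runs from +159.9° eastward to -141.2°, crossing the antimeridian.

58.9°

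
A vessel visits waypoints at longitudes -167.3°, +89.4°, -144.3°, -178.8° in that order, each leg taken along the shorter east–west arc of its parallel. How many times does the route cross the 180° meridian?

2

Leg 1: -167.3° → +89.4°, shortest Δλ = -103.3° (west) — crosses 180°.
Leg 2: +89.4° → -144.3°, shortest Δλ = 126.3° (east) — crosses 180°.
Leg 3: -144.3° → -178.8°, shortest Δλ = -34.5° (west) — does not cross 180°.
Total crossings: 2.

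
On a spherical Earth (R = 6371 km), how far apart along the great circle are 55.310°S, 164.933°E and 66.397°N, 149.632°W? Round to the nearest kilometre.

14056 km

Δλ = -149.632 − 164.933 = -314.565°; wrapped into (−180°, 180°]: 45.435°.
Δφ = 66.397 − -55.310 = 121.707°.
a = sin²(Δφ/2) + cos φ₁ · cos φ₂ · sin²(Δλ/2) = 0.796774.
c = 2·atan2(√a, √(1−a)) = 2.20626 rad → d = 6371·c ≈ 14056.06 km.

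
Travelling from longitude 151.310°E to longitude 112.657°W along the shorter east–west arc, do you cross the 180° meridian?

Naïve |-112.657 − 151.310| = 263.967° > 180°, so the shorter arc goes the other way round — across 180°.
Signed shortest Δλ = ((-112.657 − 151.310 + 180) mod 360) − 180 = 96.033°.
Going east by 96.033° from +151.310° passes through 180° before reaching -112.657°.

Yes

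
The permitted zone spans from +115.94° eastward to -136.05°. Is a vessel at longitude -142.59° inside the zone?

Yes

Band width going east from +115.94° to -136.05°: ((-136.05 − 115.94) mod 360) = 108.01°.
Offset of -142.59° east of the west edge: ((-142.59 − 115.94) mod 360) = 101.47°.
101.47° ≤ 108.01° ⇒ inside.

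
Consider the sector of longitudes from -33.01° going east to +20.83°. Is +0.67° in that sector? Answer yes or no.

Band width going east from -33.01° to +20.83°: ((20.83 − -33.01) mod 360) = 53.84°.
Offset of +0.67° east of the west edge: ((0.67 − -33.01) mod 360) = 33.68°.
33.68° ≤ 53.84° ⇒ inside.

Yes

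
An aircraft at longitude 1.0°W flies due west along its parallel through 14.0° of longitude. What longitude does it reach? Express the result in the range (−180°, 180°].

Start at -1.0°; shift −14.0° → -15.0°.
-15.0° already lies in (−180°, 180°].

15.0°W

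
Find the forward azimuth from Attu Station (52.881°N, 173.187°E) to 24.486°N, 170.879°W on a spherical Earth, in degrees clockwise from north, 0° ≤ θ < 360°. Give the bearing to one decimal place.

150.8°

Δλ = -170.879 − 173.187 = -344.066°; wrapped into (−180°, 180°]: 15.934°.
θ = atan2( sin Δλ · cos φ₂ , cos φ₁ · sin φ₂ − sin φ₁ · cos φ₂ · cos Δλ )
  = atan2(0.24984, -0.44767) = 150.834° → normalised to [0°, 360°): 150.834°.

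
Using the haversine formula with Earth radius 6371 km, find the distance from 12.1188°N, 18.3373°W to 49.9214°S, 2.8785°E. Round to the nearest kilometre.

7203 km

Δλ = 2.8785 − -18.3373 = 21.2158°.
Δφ = -49.9214 − 12.1188 = -62.0402°.
a = sin²(Δφ/2) + cos φ₁ · cos φ₂ · sin²(Δλ/2) = 0.286906.
c = 2·atan2(√a, √(1−a)) = 1.13052 rad → d = 6371·c ≈ 7202.56 km.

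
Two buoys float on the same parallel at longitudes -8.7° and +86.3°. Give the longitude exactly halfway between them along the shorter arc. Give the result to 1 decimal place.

+38.8°

Signed shortest Δλ from -8.7° to +86.3° is +95.0°.
Midpoint longitude = -8.7° + (+95.0°)/2 = -8.7° + 47.5° = +38.8°.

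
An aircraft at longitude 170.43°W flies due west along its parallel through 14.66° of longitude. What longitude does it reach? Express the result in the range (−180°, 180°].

174.91°E

Start at -170.43°; shift −14.66° → -185.09°.
-185.09° lies outside (−180°, 180°]; add 360° → +174.91°.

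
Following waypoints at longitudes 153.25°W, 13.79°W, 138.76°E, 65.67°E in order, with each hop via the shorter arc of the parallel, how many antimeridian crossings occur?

0

Leg 1: -153.25° → -13.79°, shortest Δλ = 139.46° (east) — does not cross 180°.
Leg 2: -13.79° → +138.76°, shortest Δλ = 152.55° (east) — does not cross 180°.
Leg 3: +138.76° → +65.67°, shortest Δλ = -73.09° (west) — does not cross 180°.
Total crossings: 0.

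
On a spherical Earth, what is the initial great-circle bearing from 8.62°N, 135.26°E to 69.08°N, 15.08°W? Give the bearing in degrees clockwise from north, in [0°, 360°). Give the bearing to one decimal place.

Δλ = -15.08 − 135.26 = -150.34°.
θ = atan2( sin Δλ · cos φ₂ , cos φ₁ · sin φ₂ − sin φ₁ · cos φ₂ · cos Δλ )
  = atan2(-0.17669, 0.97003) = -10.323° → normalised to [0°, 360°): 349.677°.

349.7°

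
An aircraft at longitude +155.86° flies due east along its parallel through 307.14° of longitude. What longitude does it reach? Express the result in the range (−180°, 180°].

+103.00°

Start at +155.86°; shift +307.14° → +463.00°.
+463.00° lies outside (−180°, 180°]; subtract 360° → +103.00°.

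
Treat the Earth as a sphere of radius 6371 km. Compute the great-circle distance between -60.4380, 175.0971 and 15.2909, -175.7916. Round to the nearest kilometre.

8460 km

Δλ = -175.7916 − 175.0971 = -350.8887°; wrapped into (−180°, 180°]: 9.1113°.
Δφ = 15.2909 − -60.4380 = 75.7289°.
a = sin²(Δφ/2) + cos φ₁ · cos φ₂ · sin²(Δλ/2) = 0.379747.
c = 2·atan2(√a, √(1−a)) = 1.32791 rad → d = 6371·c ≈ 8460.11 km.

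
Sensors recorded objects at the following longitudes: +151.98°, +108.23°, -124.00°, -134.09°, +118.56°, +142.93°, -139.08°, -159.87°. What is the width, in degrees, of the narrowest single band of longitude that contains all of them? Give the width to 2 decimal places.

Sort the longitudes: -159.87°, -139.08°, -134.09°, -124.00°, +108.23°, +118.56°, +142.93°, +151.98°.
Eastward gaps between consecutive values (wrapping around): 20.79°, 4.99°, 10.09°, 232.23°, 10.33°, 24.37°, 9.05°, 48.15°.
Largest gap = 232.23° ⇒ minimal covering band is its complement: 360° − 232.23° = 127.77°.
Band runs from +108.23° eastward to -124.00°, crossing the antimeridian.

127.77°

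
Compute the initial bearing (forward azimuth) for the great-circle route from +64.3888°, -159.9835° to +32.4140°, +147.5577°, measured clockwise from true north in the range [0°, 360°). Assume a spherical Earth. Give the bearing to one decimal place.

250.9°

Δλ = 147.5577 − -159.9835 = 307.5412°; wrapped into (−180°, 180°]: -52.4588°.
θ = atan2( sin Δλ · cos φ₂ , cos φ₁ · sin φ₂ − sin φ₁ · cos φ₂ · cos Δλ )
  = atan2(-0.66938, -0.23215) = -109.127° → normalised to [0°, 360°): 250.873°.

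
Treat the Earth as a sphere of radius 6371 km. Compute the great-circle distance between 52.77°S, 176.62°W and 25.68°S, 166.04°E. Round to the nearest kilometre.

Δλ = 166.04 − -176.62 = 342.66°; wrapped into (−180°, 180°]: -17.34°.
Δφ = -25.68 − -52.77 = 27.09°.
a = sin²(Δφ/2) + cos φ₁ · cos φ₂ · sin²(Δλ/2) = 0.067244.
c = 2·atan2(√a, √(1−a)) = 0.52462 rad → d = 6371·c ≈ 3342.38 km.

3342 km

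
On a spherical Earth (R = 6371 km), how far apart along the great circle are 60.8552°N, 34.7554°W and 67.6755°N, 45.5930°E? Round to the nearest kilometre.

Δλ = 45.5930 − -34.7554 = 80.3484°.
Δφ = 67.6755 − 60.8552 = 6.8203°.
a = sin²(Δφ/2) + cos φ₁ · cos φ₂ · sin²(Δλ/2) = 0.080528.
c = 2·atan2(√a, √(1−a)) = 0.57546 rad → d = 6371·c ≈ 3666.23 km.

3666 km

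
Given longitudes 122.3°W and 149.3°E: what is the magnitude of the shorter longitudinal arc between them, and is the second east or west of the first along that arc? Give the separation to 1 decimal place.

88.4° west

Raw difference: 149.3 − -122.3 = 271.6°.
Normalise into (−180°, 180°]: 271.6° − 360° = -88.4°.
Negative ⇒ the second point lies to the west; separation 88.4°.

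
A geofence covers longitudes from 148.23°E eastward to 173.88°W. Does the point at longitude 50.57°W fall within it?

No

Band width going east from +148.23° to -173.88°: ((-173.88 − 148.23) mod 360) = 37.89°.
Offset of -50.57° east of the west edge: ((-50.57 − 148.23) mod 360) = 161.20°.
161.20° > 37.89° ⇒ outside.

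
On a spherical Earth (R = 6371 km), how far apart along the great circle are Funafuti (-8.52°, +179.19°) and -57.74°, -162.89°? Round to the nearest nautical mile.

3070 nmi

Δλ = -162.89 − 179.19 = -342.08°; wrapped into (−180°, 180°]: 17.92°.
Δφ = -57.74 − -8.52 = -49.22°.
a = sin²(Δφ/2) + cos φ₁ · cos φ₂ · sin²(Δλ/2) = 0.186226.
c = 2·atan2(√a, √(1−a)) = 0.89240 rad → d = 6371·c ≈ 5685.46 km ≈ 3069.90 nmi.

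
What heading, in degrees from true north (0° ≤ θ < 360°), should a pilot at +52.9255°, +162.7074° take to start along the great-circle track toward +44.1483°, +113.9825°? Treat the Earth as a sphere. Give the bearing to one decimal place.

Δλ = 113.9825 − 162.7074 = -48.7249°.
θ = atan2( sin Δλ · cos φ₂ , cos φ₁ · sin φ₂ − sin φ₁ · cos φ₂ · cos Δλ )
  = atan2(-0.53927, 0.04224) = -85.521° → normalised to [0°, 360°): 274.479°.

274.5°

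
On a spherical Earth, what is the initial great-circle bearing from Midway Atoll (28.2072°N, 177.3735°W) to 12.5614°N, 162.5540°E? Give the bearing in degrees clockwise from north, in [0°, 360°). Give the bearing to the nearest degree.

234°

Δλ = 162.5540 − -177.3735 = 339.9275°; wrapped into (−180°, 180°]: -20.0725°.
θ = atan2( sin Δλ · cos φ₂ , cos φ₁ · sin φ₂ − sin φ₁ · cos φ₂ · cos Δλ )
  = atan2(-0.33499, -0.24167) = -125.807° → normalised to [0°, 360°): 234.193°.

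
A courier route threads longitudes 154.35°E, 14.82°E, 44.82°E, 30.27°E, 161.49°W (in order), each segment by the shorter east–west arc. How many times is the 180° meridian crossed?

1

Leg 1: +154.35° → +14.82°, shortest Δλ = -139.53° (west) — does not cross 180°.
Leg 2: +14.82° → +44.82°, shortest Δλ = 30.0° (east) — does not cross 180°.
Leg 3: +44.82° → +30.27°, shortest Δλ = -14.55° (west) — does not cross 180°.
Leg 4: +30.27° → -161.49°, shortest Δλ = 168.24° (east) — crosses 180°.
Total crossings: 1.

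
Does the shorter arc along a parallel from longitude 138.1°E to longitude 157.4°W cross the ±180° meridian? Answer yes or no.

Yes

Naïve |-157.4 − 138.1| = 295.5° > 180°, so the shorter arc goes the other way round — across 180°.
Signed shortest Δλ = ((-157.4 − 138.1 + 180) mod 360) − 180 = 64.5°.
Going east by 64.5° from +138.1° passes through 180° before reaching -157.4°.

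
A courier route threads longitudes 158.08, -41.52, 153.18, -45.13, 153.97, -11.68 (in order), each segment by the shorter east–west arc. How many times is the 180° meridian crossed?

4

Leg 1: +158.08° → -41.52°, shortest Δλ = 160.4° (east) — crosses 180°.
Leg 2: -41.52° → +153.18°, shortest Δλ = -165.3° (west) — crosses 180°.
Leg 3: +153.18° → -45.13°, shortest Δλ = 161.69° (east) — crosses 180°.
Leg 4: -45.13° → +153.97°, shortest Δλ = -160.9° (west) — crosses 180°.
Leg 5: +153.97° → -11.68°, shortest Δλ = -165.65° (west) — does not cross 180°.
Total crossings: 4.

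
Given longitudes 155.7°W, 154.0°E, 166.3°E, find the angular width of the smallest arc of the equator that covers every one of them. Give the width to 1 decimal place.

Sort the longitudes: -155.7°, +154.0°, +166.3°.
Eastward gaps between consecutive values (wrapping around): 309.7°, 12.3°, 38.0°.
Largest gap = 309.7° ⇒ minimal covering band is its complement: 360° − 309.7° = 50.3°.
Band runs from +154.0° eastward to -155.7°, crossing the antimeridian.

50.3°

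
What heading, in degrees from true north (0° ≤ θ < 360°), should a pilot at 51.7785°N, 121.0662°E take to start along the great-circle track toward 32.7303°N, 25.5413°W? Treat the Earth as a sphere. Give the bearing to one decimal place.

Δλ = -25.5413 − 121.0662 = -146.6075°.
θ = atan2( sin Δλ · cos φ₂ , cos φ₁ · sin φ₂ − sin φ₁ · cos φ₂ · cos Δλ )
  = atan2(-0.46299, 0.88631) = -27.581° → normalised to [0°, 360°): 332.419°.

332.4°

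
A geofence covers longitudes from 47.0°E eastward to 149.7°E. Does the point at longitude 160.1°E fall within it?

No

Band width going east from +47.0° to +149.7°: ((149.7 − 47.0) mod 360) = 102.7°.
Offset of +160.1° east of the west edge: ((160.1 − 47.0) mod 360) = 113.1°.
113.1° > 102.7° ⇒ outside.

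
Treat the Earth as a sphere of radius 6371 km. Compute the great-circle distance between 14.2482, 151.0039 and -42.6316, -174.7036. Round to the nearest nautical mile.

3903 nmi

Δλ = -174.7036 − 151.0039 = -325.7075°; wrapped into (−180°, 180°]: 34.2925°.
Δφ = -42.6316 − 14.2482 = -56.8798°.
a = sin²(Δφ/2) + cos φ₁ · cos φ₂ · sin²(Δλ/2) = 0.288779.
c = 2·atan2(√a, √(1−a)) = 1.13466 rad → d = 6371·c ≈ 7228.91 km ≈ 3903.30 nmi.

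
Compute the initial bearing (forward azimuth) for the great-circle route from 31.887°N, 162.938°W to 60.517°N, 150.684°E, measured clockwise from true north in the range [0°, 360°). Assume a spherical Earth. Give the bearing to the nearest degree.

328°

Δλ = 150.684 − -162.938 = 313.622°; wrapped into (−180°, 180°]: -46.378°.
θ = atan2( sin Δλ · cos φ₂ , cos φ₁ · sin φ₂ − sin φ₁ · cos φ₂ · cos Δλ )
  = atan2(-0.35628, 0.55977) = -32.476° → normalised to [0°, 360°): 327.524°.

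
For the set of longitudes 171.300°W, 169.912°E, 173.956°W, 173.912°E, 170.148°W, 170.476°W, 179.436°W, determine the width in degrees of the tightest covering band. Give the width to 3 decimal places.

Sort the longitudes: -179.436°, -173.956°, -171.300°, -170.476°, -170.148°, +169.912°, +173.912°.
Eastward gaps between consecutive values (wrapping around): 5.480°, 2.656°, 0.824°, 0.328°, 340.060°, 4.000°, 6.652°.
Largest gap = 340.060° ⇒ minimal covering band is its complement: 360° − 340.060° = 19.940°.
Band runs from +169.912° eastward to -170.148°, crossing the antimeridian.

19.940°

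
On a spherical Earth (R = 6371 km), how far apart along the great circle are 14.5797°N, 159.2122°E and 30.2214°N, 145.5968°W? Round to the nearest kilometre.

5875 km

Δλ = -145.5968 − 159.2122 = -304.8090°; wrapped into (−180°, 180°]: 55.1910°.
Δφ = 30.2214 − 14.5797 = 15.6417°.
a = sin²(Δφ/2) + cos φ₁ · cos φ₂ · sin²(Δλ/2) = 0.197961.
c = 2·atan2(√a, √(1−a)) = 0.92219 rad → d = 6371·c ≈ 5875.25 km.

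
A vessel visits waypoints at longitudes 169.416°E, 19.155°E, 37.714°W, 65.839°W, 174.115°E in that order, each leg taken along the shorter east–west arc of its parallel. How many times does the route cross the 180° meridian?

Leg 1: +169.416° → +19.155°, shortest Δλ = -150.261° (west) — does not cross 180°.
Leg 2: +19.155° → -37.714°, shortest Δλ = -56.869° (west) — does not cross 180°.
Leg 3: -37.714° → -65.839°, shortest Δλ = -28.125° (west) — does not cross 180°.
Leg 4: -65.839° → +174.115°, shortest Δλ = -120.046° (west) — crosses 180°.
Total crossings: 1.

1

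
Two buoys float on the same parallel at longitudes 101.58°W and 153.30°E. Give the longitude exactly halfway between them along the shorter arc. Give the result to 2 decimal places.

Signed shortest Δλ from -101.58° to +153.30° is -105.12°.
Midpoint longitude = -101.58° + (-105.12°)/2 = -101.58° − 52.56° = -154.14°.
(The naïve average (-101.58 + +153.30)/2 = 25.86° is on the wrong side of the globe.)

154.14°W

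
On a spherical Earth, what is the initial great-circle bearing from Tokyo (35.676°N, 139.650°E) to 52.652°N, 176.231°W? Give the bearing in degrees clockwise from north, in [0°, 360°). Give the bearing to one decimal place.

Δλ = -176.231 − 139.650 = -315.881°; wrapped into (−180°, 180°]: 44.119°.
θ = atan2( sin Δλ · cos φ₂ , cos φ₁ · sin φ₂ − sin φ₁ · cos φ₂ · cos Δλ )
  = atan2(0.42232, 0.39178) = 47.149° → normalised to [0°, 360°): 47.149°.

47.1°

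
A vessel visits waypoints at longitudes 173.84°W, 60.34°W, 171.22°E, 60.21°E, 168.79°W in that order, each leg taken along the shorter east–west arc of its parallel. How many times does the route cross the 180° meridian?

Leg 1: -173.84° → -60.34°, shortest Δλ = 113.5° (east) — does not cross 180°.
Leg 2: -60.34° → +171.22°, shortest Δλ = -128.44° (west) — crosses 180°.
Leg 3: +171.22° → +60.21°, shortest Δλ = -111.01° (west) — does not cross 180°.
Leg 4: +60.21° → -168.79°, shortest Δλ = 131.0° (east) — crosses 180°.
Total crossings: 2.

2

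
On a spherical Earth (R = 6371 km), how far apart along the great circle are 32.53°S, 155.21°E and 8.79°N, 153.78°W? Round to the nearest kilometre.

Δλ = -153.78 − 155.21 = -308.99°; wrapped into (−180°, 180°]: 51.01°.
Δφ = 8.79 − -32.53 = 41.32°.
a = sin²(Δφ/2) + cos φ₁ · cos φ₂ · sin²(Δλ/2) = 0.278966.
c = 2·atan2(√a, √(1−a)) = 1.11289 rad → d = 6371·c ≈ 7090.25 km.

7090 km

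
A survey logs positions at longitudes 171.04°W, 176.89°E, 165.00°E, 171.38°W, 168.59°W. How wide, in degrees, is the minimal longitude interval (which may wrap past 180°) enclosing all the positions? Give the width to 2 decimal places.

26.41°

Sort the longitudes: -171.38°, -171.04°, -168.59°, +165.00°, +176.89°.
Eastward gaps between consecutive values (wrapping around): 0.34°, 2.45°, 333.59°, 11.89°, 11.73°.
Largest gap = 333.59° ⇒ minimal covering band is its complement: 360° − 333.59° = 26.41°.
Band runs from +165.00° eastward to -168.59°, crossing the antimeridian.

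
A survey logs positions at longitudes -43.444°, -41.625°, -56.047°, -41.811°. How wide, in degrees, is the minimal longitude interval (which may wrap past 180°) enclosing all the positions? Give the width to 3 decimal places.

Sort the longitudes: -56.047°, -43.444°, -41.811°, -41.625°.
Eastward gaps between consecutive values (wrapping around): 12.603°, 1.633°, 0.186°, 345.578°.
Largest gap = 345.578° ⇒ minimal covering band is its complement: 360° − 345.578° = 14.422°.
Band runs from -56.047° eastward to -41.625°.

14.422°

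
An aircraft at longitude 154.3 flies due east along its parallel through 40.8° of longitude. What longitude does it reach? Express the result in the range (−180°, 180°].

Start at +154.3°; shift +40.8° → +195.1°.
+195.1° lies outside (−180°, 180°]; subtract 360° → -164.9°.

-164.9°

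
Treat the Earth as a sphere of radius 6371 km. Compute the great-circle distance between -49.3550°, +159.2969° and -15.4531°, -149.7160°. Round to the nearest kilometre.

5929 km

Δλ = -149.7160 − 159.2969 = -309.0129°; wrapped into (−180°, 180°]: 50.9871°.
Δφ = -15.4531 − -49.3550 = 33.9019°.
a = sin²(Δφ/2) + cos φ₁ · cos φ₂ · sin²(Δλ/2) = 0.201309.
c = 2·atan2(√a, √(1−a)) = 0.93056 rad → d = 6371·c ≈ 5928.62 km.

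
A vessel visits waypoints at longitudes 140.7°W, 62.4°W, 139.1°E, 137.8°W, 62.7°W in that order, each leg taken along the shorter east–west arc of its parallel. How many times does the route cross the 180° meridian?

Leg 1: -140.7° → -62.4°, shortest Δλ = 78.3° (east) — does not cross 180°.
Leg 2: -62.4° → +139.1°, shortest Δλ = -158.5° (west) — crosses 180°.
Leg 3: +139.1° → -137.8°, shortest Δλ = 83.1° (east) — crosses 180°.
Leg 4: -137.8° → -62.7°, shortest Δλ = 75.1° (east) — does not cross 180°.
Total crossings: 2.

2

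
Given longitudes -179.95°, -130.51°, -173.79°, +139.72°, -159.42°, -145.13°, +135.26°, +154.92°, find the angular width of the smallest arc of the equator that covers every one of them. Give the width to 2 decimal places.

Sort the longitudes: -179.95°, -173.79°, -159.42°, -145.13°, -130.51°, +135.26°, +139.72°, +154.92°.
Eastward gaps between consecutive values (wrapping around): 6.16°, 14.37°, 14.29°, 14.62°, 265.77°, 4.46°, 15.20°, 25.13°.
Largest gap = 265.77° ⇒ minimal covering band is its complement: 360° − 265.77° = 94.23°.
Band runs from +135.26° eastward to -130.51°, crossing the antimeridian.

94.23°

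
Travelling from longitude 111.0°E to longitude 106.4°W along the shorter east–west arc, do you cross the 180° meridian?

Yes

Naïve |-106.4 − 111.0| = 217.4° > 180°, so the shorter arc goes the other way round — across 180°.
Signed shortest Δλ = ((-106.4 − 111.0 + 180) mod 360) − 180 = 142.6°.
Going east by 142.6° from +111.0° passes through 180° before reaching -106.4°.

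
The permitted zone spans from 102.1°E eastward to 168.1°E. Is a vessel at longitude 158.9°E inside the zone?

Yes

Band width going east from +102.1° to +168.1°: ((168.1 − 102.1) mod 360) = 66.0°.
Offset of +158.9° east of the west edge: ((158.9 − 102.1) mod 360) = 56.8°.
56.8° ≤ 66.0° ⇒ inside.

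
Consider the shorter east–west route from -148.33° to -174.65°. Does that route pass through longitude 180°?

Signed shortest Δλ = ((-174.65 − -148.33 + 180) mod 360) − 180 = -26.32°.
Going west by 26.32° from -148.33° reaches -174.65° without touching 180°.

No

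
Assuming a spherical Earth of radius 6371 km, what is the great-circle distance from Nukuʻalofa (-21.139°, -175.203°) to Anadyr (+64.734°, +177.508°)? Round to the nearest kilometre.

9569 km

Δλ = 177.508 − -175.203 = 352.711°; wrapped into (−180°, 180°]: -7.289°.
Δφ = 64.734 − -21.139 = 85.873°.
a = sin²(Δφ/2) + cos φ₁ · cos φ₂ · sin²(Δλ/2) = 0.465625.
c = 2·atan2(√a, √(1−a)) = 1.50199 rad → d = 6371·c ≈ 9569.19 km.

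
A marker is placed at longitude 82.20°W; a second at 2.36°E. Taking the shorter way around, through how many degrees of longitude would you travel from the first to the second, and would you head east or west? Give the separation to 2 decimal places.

Raw difference: 2.36 − -82.20 = 84.56°.
Normalise into (−180°, 180°]: 84.56° stays 84.56°.
Positive ⇒ the second point lies to the east; separation 84.56°.

84.56° east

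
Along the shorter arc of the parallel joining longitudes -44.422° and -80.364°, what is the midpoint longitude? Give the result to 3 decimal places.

Signed shortest Δλ from -44.422° to -80.364° is -35.942°.
Midpoint longitude = -44.422° + (-35.942°)/2 = -44.422° − 17.971° = -62.393°.

-62.393°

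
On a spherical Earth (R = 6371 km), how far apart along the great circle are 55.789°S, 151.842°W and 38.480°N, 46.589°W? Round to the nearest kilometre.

Δλ = -46.589 − -151.842 = 105.253°.
Δφ = 38.480 − -55.789 = 94.269°.
a = sin²(Δφ/2) + cos φ₁ · cos φ₂ · sin²(Δλ/2) = 0.815184.
c = 2·atan2(√a, √(1−a)) = 2.25282 rad → d = 6371·c ≈ 14352.74 km.

14353 km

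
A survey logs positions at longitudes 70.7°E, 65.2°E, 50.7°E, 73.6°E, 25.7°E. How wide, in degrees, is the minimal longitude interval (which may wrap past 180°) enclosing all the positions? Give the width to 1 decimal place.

47.9°

Sort the longitudes: +25.7°, +50.7°, +65.2°, +70.7°, +73.6°.
Eastward gaps between consecutive values (wrapping around): 25.0°, 14.5°, 5.5°, 2.9°, 312.1°.
Largest gap = 312.1° ⇒ minimal covering band is its complement: 360° − 312.1° = 47.9°.
Band runs from +25.7° eastward to +73.6°.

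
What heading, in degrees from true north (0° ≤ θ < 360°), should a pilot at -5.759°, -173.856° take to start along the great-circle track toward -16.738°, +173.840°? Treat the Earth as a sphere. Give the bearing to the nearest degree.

Δλ = 173.840 − -173.856 = 347.696°; wrapped into (−180°, 180°]: -12.304°.
θ = atan2( sin Δλ · cos φ₂ , cos φ₁ · sin φ₂ − sin φ₁ · cos φ₂ · cos Δλ )
  = atan2(-0.20407, -0.19266) = -133.352° → normalised to [0°, 360°): 226.648°.

227°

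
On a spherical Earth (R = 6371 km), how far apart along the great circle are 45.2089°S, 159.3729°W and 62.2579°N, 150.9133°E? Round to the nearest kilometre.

Δλ = 150.9133 − -159.3729 = 310.2862°; wrapped into (−180°, 180°]: -49.7138°.
Δφ = 62.2579 − -45.2089 = 107.4668°.
a = sin²(Δφ/2) + cos φ₁ · cos φ₂ · sin²(Δλ/2) = 0.708024.
c = 2·atan2(√a, √(1−a)) = 1.99989 rad → d = 6371·c ≈ 12741.31 km.

12741 km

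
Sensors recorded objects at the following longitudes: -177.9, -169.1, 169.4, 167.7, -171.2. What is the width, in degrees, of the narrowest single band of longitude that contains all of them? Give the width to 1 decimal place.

23.2°

Sort the longitudes: -177.9°, -171.2°, -169.1°, +167.7°, +169.4°.
Eastward gaps between consecutive values (wrapping around): 6.7°, 2.1°, 336.8°, 1.7°, 12.7°.
Largest gap = 336.8° ⇒ minimal covering band is its complement: 360° − 336.8° = 23.2°.
Band runs from +167.7° eastward to -169.1°, crossing the antimeridian.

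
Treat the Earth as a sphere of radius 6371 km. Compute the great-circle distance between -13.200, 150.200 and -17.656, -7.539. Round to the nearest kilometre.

Δλ = -7.539 − 150.200 = -157.739°.
Δφ = -17.656 − -13.200 = -4.456°.
a = sin²(Δφ/2) + cos φ₁ · cos φ₂ · sin²(Δλ/2) = 0.894657.
c = 2·atan2(√a, √(1−a)) = 2.48049 rad → d = 6371·c ≈ 15803.19 km.

15803 km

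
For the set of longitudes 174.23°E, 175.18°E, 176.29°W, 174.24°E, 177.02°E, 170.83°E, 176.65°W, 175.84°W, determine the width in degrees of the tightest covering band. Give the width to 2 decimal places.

Sort the longitudes: -176.65°, -176.29°, -175.84°, +170.83°, +174.23°, +174.24°, +175.18°, +177.02°.
Eastward gaps between consecutive values (wrapping around): 0.36°, 0.45°, 346.67°, 3.40°, 0.01°, 0.94°, 1.84°, 6.33°.
Largest gap = 346.67° ⇒ minimal covering band is its complement: 360° − 346.67° = 13.33°.
Band runs from +170.83° eastward to -175.84°, crossing the antimeridian.

13.33°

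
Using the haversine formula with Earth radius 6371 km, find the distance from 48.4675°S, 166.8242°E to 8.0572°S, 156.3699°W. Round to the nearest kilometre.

Δλ = -156.3699 − 166.8242 = -323.1941°; wrapped into (−180°, 180°]: 36.8059°.
Δφ = -8.0572 − -48.4675 = 40.4103°.
a = sin²(Δφ/2) + cos φ₁ · cos φ₂ · sin²(Δλ/2) = 0.184719.
c = 2·atan2(√a, √(1−a)) = 0.88852 rad → d = 6371·c ≈ 5660.76 km.

5661 km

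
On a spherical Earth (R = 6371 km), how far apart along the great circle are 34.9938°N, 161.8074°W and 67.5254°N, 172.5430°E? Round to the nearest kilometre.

Δλ = 172.5430 − -161.8074 = 334.3504°; wrapped into (−180°, 180°]: -25.6496°.
Δφ = 67.5254 − 34.9938 = 32.5316°.
a = sin²(Δφ/2) + cos φ₁ · cos φ₂ · sin²(Δλ/2) = 0.093882.
c = 2·atan2(√a, √(1−a)) = 0.62282 rad → d = 6371·c ≈ 3968.00 km.

3968 km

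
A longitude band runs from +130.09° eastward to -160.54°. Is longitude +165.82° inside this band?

Yes

Band width going east from +130.09° to -160.54°: ((-160.54 − 130.09) mod 360) = 69.37°.
Offset of +165.82° east of the west edge: ((165.82 − 130.09) mod 360) = 35.73°.
35.73° ≤ 69.37° ⇒ inside.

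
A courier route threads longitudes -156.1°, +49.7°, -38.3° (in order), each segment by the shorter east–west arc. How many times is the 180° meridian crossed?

1

Leg 1: -156.1° → +49.7°, shortest Δλ = -154.2° (west) — crosses 180°.
Leg 2: +49.7° → -38.3°, shortest Δλ = -88.0° (west) — does not cross 180°.
Total crossings: 1.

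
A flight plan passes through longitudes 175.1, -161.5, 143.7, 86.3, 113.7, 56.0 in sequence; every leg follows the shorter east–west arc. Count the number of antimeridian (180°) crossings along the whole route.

Leg 1: +175.1° → -161.5°, shortest Δλ = 23.4° (east) — crosses 180°.
Leg 2: -161.5° → +143.7°, shortest Δλ = -54.8° (west) — crosses 180°.
Leg 3: +143.7° → +86.3°, shortest Δλ = -57.4° (west) — does not cross 180°.
Leg 4: +86.3° → +113.7°, shortest Δλ = 27.4° (east) — does not cross 180°.
Leg 5: +113.7° → +56.0°, shortest Δλ = -57.7° (west) — does not cross 180°.
Total crossings: 2.

2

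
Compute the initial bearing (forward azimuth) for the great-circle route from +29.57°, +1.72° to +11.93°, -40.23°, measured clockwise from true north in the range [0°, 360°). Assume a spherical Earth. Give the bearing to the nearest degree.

255°

Δλ = -40.23 − 1.72 = -41.95°.
θ = atan2( sin Δλ · cos φ₂ , cos φ₁ · sin φ₂ − sin φ₁ · cos φ₂ · cos Δλ )
  = atan2(-0.65404, -0.17930) = -105.331° → normalised to [0°, 360°): 254.669°.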